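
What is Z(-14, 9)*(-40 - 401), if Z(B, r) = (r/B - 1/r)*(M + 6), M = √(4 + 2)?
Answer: 1995 + 665*√6/2 ≈ 2809.5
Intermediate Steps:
M = √6 ≈ 2.4495
Z(B, r) = (6 + √6)*(-1/r + r/B) (Z(B, r) = (r/B - 1/r)*(√6 + 6) = (-1/r + r/B)*(6 + √6) = (6 + √6)*(-1/r + r/B))
Z(-14, 9)*(-40 - 401) = (-1*(6 + √6)*(-14 - 1*9²)/(-14*9))*(-40 - 401) = -1*(-1/14)*⅑*(6 + √6)*(-14 - 1*81)*(-441) = -1*(-1/14)*⅑*(6 + √6)*(-14 - 81)*(-441) = -1*(-1/14)*⅑*(6 + √6)*(-95)*(-441) = (-95/21 - 95*√6/126)*(-441) = 1995 + 665*√6/2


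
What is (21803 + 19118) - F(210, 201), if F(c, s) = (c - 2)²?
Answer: -2343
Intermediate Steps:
F(c, s) = (-2 + c)²
(21803 + 19118) - F(210, 201) = (21803 + 19118) - (-2 + 210)² = 40921 - 1*208² = 40921 - 1*43264 = 40921 - 43264 = -2343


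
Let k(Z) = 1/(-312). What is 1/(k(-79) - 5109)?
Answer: -312/1594009 ≈ -0.00019573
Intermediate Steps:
k(Z) = -1/312
1/(k(-79) - 5109) = 1/(-1/312 - 5109) = 1/(-1594009/312) = -312/1594009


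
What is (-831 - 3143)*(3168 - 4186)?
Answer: 4045532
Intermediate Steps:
(-831 - 3143)*(3168 - 4186) = -3974*(-1018) = 4045532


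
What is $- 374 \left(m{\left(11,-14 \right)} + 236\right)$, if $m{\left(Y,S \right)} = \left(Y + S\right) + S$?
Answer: $-81906$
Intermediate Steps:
$m{\left(Y,S \right)} = Y + 2 S$ ($m{\left(Y,S \right)} = \left(S + Y\right) + S = Y + 2 S$)
$- 374 \left(m{\left(11,-14 \right)} + 236\right) = - 374 \left(\left(11 + 2 \left(-14\right)\right) + 236\right) = - 374 \left(\left(11 - 28\right) + 236\right) = - 374 \left(-17 + 236\right) = \left(-374\right) 219 = -81906$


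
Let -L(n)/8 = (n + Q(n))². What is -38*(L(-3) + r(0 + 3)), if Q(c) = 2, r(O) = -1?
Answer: 342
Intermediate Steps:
L(n) = -8*(2 + n)² (L(n) = -8*(n + 2)² = -8*(2 + n)²)
-38*(L(-3) + r(0 + 3)) = -38*(-8*(2 - 3)² - 1) = -38*(-8*(-1)² - 1) = -38*(-8*1 - 1) = -38*(-8 - 1) = -38*(-9) = 342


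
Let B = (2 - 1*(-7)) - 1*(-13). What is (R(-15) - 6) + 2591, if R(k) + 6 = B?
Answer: 2601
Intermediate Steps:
B = 22 (B = (2 + 7) + 13 = 9 + 13 = 22)
R(k) = 16 (R(k) = -6 + 22 = 16)
(R(-15) - 6) + 2591 = (16 - 6) + 2591 = 10 + 2591 = 2601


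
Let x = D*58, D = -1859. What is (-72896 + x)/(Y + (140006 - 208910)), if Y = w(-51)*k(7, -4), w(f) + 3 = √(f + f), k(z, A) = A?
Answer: 518751019/197754554 - 90359*I*√102/593263662 ≈ 2.6232 - 0.0015382*I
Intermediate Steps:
w(f) = -3 + √2*√f (w(f) = -3 + √(f + f) = -3 + √(2*f) = -3 + √2*√f)
x = -107822 (x = -1859*58 = -107822)
Y = 12 - 4*I*√102 (Y = (-3 + √2*√(-51))*(-4) = (-3 + √2*(I*√51))*(-4) = (-3 + I*√102)*(-4) = 12 - 4*I*√102 ≈ 12.0 - 40.398*I)
(-72896 + x)/(Y + (140006 - 208910)) = (-72896 - 107822)/((12 - 4*I*√102) + (140006 - 208910)) = -180718/((12 - 4*I*√102) - 68904) = -180718/(-68892 - 4*I*√102)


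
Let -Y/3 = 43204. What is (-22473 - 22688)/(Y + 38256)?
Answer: 45161/91356 ≈ 0.49434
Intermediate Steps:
Y = -129612 (Y = -3*43204 = -129612)
(-22473 - 22688)/(Y + 38256) = (-22473 - 22688)/(-129612 + 38256) = -45161/(-91356) = -45161*(-1/91356) = 45161/91356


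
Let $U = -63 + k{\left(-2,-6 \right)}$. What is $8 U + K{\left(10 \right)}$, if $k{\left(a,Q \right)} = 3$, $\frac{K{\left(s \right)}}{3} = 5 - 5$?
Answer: $-480$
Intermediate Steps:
$K{\left(s \right)} = 0$ ($K{\left(s \right)} = 3 \left(5 - 5\right) = 3 \cdot 0 = 0$)
$U = -60$ ($U = -63 + 3 = -60$)
$8 U + K{\left(10 \right)} = 8 \left(-60\right) + 0 = -480 + 0 = -480$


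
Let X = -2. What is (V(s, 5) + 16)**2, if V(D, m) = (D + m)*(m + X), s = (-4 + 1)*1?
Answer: 484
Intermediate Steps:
s = -3 (s = -3*1 = -3)
V(D, m) = (-2 + m)*(D + m) (V(D, m) = (D + m)*(m - 2) = (D + m)*(-2 + m) = (-2 + m)*(D + m))
(V(s, 5) + 16)**2 = ((5**2 - 2*(-3) - 2*5 - 3*5) + 16)**2 = ((25 + 6 - 10 - 15) + 16)**2 = (6 + 16)**2 = 22**2 = 484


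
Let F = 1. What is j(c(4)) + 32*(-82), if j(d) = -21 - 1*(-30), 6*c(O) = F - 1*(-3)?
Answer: -2615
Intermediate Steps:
c(O) = 2/3 (c(O) = (1 - 1*(-3))/6 = (1 + 3)/6 = (1/6)*4 = 2/3)
j(d) = 9 (j(d) = -21 + 30 = 9)
j(c(4)) + 32*(-82) = 9 + 32*(-82) = 9 - 2624 = -2615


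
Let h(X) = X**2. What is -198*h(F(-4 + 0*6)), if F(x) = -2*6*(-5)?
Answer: -712800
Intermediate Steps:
F(x) = 60 (F(x) = -12*(-5) = 60)
-198*h(F(-4 + 0*6)) = -198*60**2 = -198*3600 = -712800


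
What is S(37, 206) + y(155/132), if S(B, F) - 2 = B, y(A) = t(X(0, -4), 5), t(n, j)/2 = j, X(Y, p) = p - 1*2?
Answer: 49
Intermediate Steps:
X(Y, p) = -2 + p (X(Y, p) = p - 2 = -2 + p)
t(n, j) = 2*j
y(A) = 10 (y(A) = 2*5 = 10)
S(B, F) = 2 + B
S(37, 206) + y(155/132) = (2 + 37) + 10 = 39 + 10 = 49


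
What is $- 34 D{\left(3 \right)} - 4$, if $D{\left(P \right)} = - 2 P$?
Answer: $200$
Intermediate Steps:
$- 34 D{\left(3 \right)} - 4 = - 34 \left(\left(-2\right) 3\right) - 4 = \left(-34\right) \left(-6\right) - 4 = 204 - 4 = 200$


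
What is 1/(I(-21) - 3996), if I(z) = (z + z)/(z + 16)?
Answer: -5/19938 ≈ -0.00025078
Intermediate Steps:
I(z) = 2*z/(16 + z) (I(z) = (2*z)/(16 + z) = 2*z/(16 + z))
1/(I(-21) - 3996) = 1/(2*(-21)/(16 - 21) - 3996) = 1/(2*(-21)/(-5) - 3996) = 1/(2*(-21)*(-⅕) - 3996) = 1/(42/5 - 3996) = 1/(-19938/5) = -5/19938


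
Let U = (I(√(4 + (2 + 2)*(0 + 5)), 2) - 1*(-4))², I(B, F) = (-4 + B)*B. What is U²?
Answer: 2568448 - 1046528*√6 ≈ 4988.4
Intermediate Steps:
I(B, F) = B*(-4 + B)
U = (4 + 2*√6*(-4 + 2*√6))² (U = (√(4 + (2 + 2)*(0 + 5))*(-4 + √(4 + (2 + 2)*(0 + 5))) - 1*(-4))² = (√(4 + 4*5)*(-4 + √(4 + 4*5)) + 4)² = (√(4 + 20)*(-4 + √(4 + 20)) + 4)² = (√24*(-4 + √24) + 4)² = ((2*√6)*(-4 + 2*√6) + 4)² = (2*√6*(-4 + 2*√6) + 4)² = (4 + 2*√6*(-4 + 2*√6))² ≈ 70.629)
U² = (1168 - 448*√6)²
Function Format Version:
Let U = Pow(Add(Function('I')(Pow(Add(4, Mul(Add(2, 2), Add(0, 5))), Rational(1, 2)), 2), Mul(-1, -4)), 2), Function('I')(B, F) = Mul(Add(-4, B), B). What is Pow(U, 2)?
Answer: Add(2568448, Mul(-1046528, Pow(6, Rational(1, 2)))) ≈ 4988.4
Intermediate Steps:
Function('I')(B, F) = Mul(B, Add(-4, B))
U = Pow(Add(4, Mul(2, Pow(6, Rational(1, 2)), Add(-4, Mul(2, Pow(6, Rational(1, 2)))))), 2) (U = Pow(Add(Mul(Pow(Add(4, Mul(Add(2, 2), Add(0, 5))), Rational(1, 2)), Add(-4, Pow(Add(4, Mul(Add(2, 2), Add(0, 5))), Rational(1, 2)))), Mul(-1, -4)), 2) = Pow(Add(Mul(Pow(Add(4, Mul(4, 5)), Rational(1, 2)), Add(-4, Pow(Add(4, Mul(4, 5)), Rational(1, 2)))), 4), 2) = Pow(Add(Mul(Pow(Add(4, 20), Rational(1, 2)), Add(-4, Pow(Add(4, 20), Rational(1, 2)))), 4), 2) = Pow(Add(Mul(Pow(24, Rational(1, 2)), Add(-4, Pow(24, Rational(1, 2)))), 4), 2) = Pow(Add(Mul(Mul(2, Pow(6, Rational(1, 2))), Add(-4, Mul(2, Pow(6, Rational(1, 2))))), 4), 2) = Pow(Add(Mul(2, Pow(6, Rational(1, 2)), Add(-4, Mul(2, Pow(6, Rational(1, 2))))), 4), 2) = Pow(Add(4, Mul(2, Pow(6, Rational(1, 2)), Add(-4, Mul(2, Pow(6, Rational(1, 2)))))), 2) ≈ 70.629)
Pow(U, 2) = Pow(Add(1168, Mul(-448, Pow(6, Rational(1, 2)))), 2)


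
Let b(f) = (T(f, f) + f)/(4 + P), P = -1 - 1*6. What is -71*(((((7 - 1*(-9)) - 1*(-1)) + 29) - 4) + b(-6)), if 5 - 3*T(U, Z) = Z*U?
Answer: -30317/9 ≈ -3368.6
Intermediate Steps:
T(U, Z) = 5/3 - U*Z/3 (T(U, Z) = 5/3 - Z*U/3 = 5/3 - U*Z/3)
P = -7 (P = -1 - 6 = -7)
b(f) = -5/9 - f/3 + f**2/9 (b(f) = ((5/3 - f*f/3) + f)/(4 - 7) = ((5/3 - f**2/3) + f)/(-3) = (5/3 + f - f**2/3)*(-1/3) = -5/9 - f/3 + f**2/9)
-71*(((((7 - 1*(-9)) - 1*(-1)) + 29) - 4) + b(-6)) = -71*(((((7 - 1*(-9)) - 1*(-1)) + 29) - 4) + (-5/9 - 1/3*(-6) + (1/9)*(-6)**2)) = -71*(((((7 + 9) + 1) + 29) - 4) + (-5/9 + 2 + (1/9)*36)) = -71*((((16 + 1) + 29) - 4) + (-5/9 + 2 + 4)) = -71*(((17 + 29) - 4) + 49/9) = -71*((46 - 4) + 49/9) = -71*(42 + 49/9) = -71*427/9 = -30317/9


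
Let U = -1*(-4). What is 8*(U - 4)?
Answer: 0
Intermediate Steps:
U = 4
8*(U - 4) = 8*(4 - 4) = 8*0 = 0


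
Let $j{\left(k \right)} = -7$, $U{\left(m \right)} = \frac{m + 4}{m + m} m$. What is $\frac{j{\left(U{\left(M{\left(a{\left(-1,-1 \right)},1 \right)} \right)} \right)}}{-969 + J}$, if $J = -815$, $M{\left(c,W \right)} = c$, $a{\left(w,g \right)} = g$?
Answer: $\frac{7}{1784} \approx 0.0039238$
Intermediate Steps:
$U{\left(m \right)} = 2 + \frac{m}{2}$ ($U{\left(m \right)} = \frac{4 + m}{2 m} m = 2 + \frac{m}{2}$)
$\frac{j{\left(U{\left(M{\left(a{\left(-1,-1 \right)},1 \right)} \right)} \right)}}{-969 + J} = - \frac{7}{-969 - 815} = - \frac{7}{-1784} = \left(-7\right) \left(- \frac{1}{1784}\right) = \frac{7}{1784}$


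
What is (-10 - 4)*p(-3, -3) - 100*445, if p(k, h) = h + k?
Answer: -44416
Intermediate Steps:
(-10 - 4)*p(-3, -3) - 100*445 = (-10 - 4)*(-3 - 3) - 100*445 = -14*(-6) - 44500 = 84 - 44500 = -44416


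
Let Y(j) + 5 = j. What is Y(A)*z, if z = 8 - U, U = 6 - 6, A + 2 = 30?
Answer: 184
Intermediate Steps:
A = 28 (A = -2 + 30 = 28)
Y(j) = -5 + j
U = 0
z = 8 (z = 8 - 1*0 = 8 + 0 = 8)
Y(A)*z = (-5 + 28)*8 = 23*8 = 184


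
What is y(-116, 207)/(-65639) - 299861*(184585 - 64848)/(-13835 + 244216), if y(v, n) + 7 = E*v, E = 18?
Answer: -2356732141296728/15121978459 ≈ -1.5585e+5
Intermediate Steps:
y(v, n) = -7 + 18*v
y(-116, 207)/(-65639) - 299861*(184585 - 64848)/(-13835 + 244216) = (-7 + 18*(-116))/(-65639) - 299861*(184585 - 64848)/(-13835 + 244216) = (-7 - 2088)*(-1/65639) - 299861/(230381/119737) = -2095*(-1/65639) - 299861/(230381*(1/119737)) = 2095/65639 - 299861/230381/119737 = 2095/65639 - 299861*119737/230381 = 2095/65639 - 35904456557/230381 = -2356732141296728/15121978459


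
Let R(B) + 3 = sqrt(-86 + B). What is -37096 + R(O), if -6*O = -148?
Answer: -37099 + 2*I*sqrt(138)/3 ≈ -37099.0 + 7.8316*I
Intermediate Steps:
O = 74/3 (O = -1/6*(-148) = 74/3 ≈ 24.667)
R(B) = -3 + sqrt(-86 + B)
-37096 + R(O) = -37096 + (-3 + sqrt(-86 + 74/3)) = -37096 + (-3 + sqrt(-184/3)) = -37096 + (-3 + 2*I*sqrt(138)/3) = -37099 + 2*I*sqrt(138)/3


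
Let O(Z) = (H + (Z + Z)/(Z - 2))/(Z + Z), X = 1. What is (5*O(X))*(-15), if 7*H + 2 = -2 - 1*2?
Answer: 750/7 ≈ 107.14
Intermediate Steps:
H = -6/7 (H = -2/7 + (-2 - 1*2)/7 = -2/7 + (-2 - 2)/7 = -2/7 + (⅐)*(-4) = -2/7 - 4/7 = -6/7 ≈ -0.85714)
O(Z) = (-6/7 + 2*Z/(-2 + Z))/(2*Z) (O(Z) = (-6/7 + (Z + Z)/(Z - 2))/(Z + Z) = (-6/7 + (2*Z)/(-2 + Z))/((2*Z)) = (-6/7 + 2*Z/(-2 + Z))*(1/(2*Z)) = (-6/7 + 2*Z/(-2 + Z))/(2*Z))
(5*O(X))*(-15) = (5*((2/7)*(3 + 2*1)/(1*(-2 + 1))))*(-15) = (5*((2/7)*1*(3 + 2)/(-1)))*(-15) = (5*((2/7)*1*(-1)*5))*(-15) = (5*(-10/7))*(-15) = -50/7*(-15) = 750/7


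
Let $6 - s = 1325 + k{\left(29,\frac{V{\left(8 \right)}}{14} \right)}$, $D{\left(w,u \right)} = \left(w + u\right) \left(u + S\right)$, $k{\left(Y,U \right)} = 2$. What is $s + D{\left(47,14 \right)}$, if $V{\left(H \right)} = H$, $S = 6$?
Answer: $-101$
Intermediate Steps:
$D{\left(w,u \right)} = \left(6 + u\right) \left(u + w\right)$ ($D{\left(w,u \right)} = \left(w + u\right) \left(u + 6\right) = \left(u + w\right) \left(6 + u\right) = \left(6 + u\right) \left(u + w\right)$)
$s = -1321$ ($s = 6 - \left(1325 + 2\right) = 6 - 1327 = -1321$)
$s + D{\left(47,14 \right)} = -1321 + \left(14^{2} + 6 \cdot 14 + 6 \cdot 47 + 14 \cdot 47\right) = -1321 + \left(196 + 84 + 282 + 658\right) = -1321 + 1220 = -101$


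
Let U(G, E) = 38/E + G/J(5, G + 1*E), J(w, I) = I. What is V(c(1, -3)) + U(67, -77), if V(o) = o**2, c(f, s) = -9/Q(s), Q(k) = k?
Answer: 1391/770 ≈ 1.8065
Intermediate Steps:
c(f, s) = -9/s
U(G, E) = 38/E + G/(E + G) (U(G, E) = 38/E + G/(G + 1*E) = 38/E + G/(G + E) = 38/E + G/(E + G))
V(c(1, -3)) + U(67, -77) = (-9/(-3))**2 + (38/(-77) + 67/(-77 + 67)) = (-9*(-1/3))**2 + (38*(-1/77) + 67/(-10)) = 3**2 + (-38/77 + 67*(-1/10)) = 9 + (-38/77 - 67/10) = 9 - 5539/770 = 1391/770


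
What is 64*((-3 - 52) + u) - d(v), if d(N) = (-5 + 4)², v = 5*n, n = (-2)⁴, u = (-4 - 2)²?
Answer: -1217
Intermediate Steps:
u = 36 (u = (-6)² = 36)
n = 16
v = 80 (v = 5*16 = 80)
d(N) = 1 (d(N) = (-1)² = 1)
64*((-3 - 52) + u) - d(v) = 64*((-3 - 52) + 36) - 1*1 = 64*(-55 + 36) - 1 = 64*(-19) - 1 = -1216 - 1 = -1217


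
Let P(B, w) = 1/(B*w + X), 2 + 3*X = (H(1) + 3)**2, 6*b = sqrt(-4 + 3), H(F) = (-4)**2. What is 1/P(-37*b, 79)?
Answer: 359/3 - 2923*I/6 ≈ 119.67 - 487.17*I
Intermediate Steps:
H(F) = 16
b = I/6 (b = sqrt(-4 + 3)/6 = sqrt(-1)/6 = I/6 ≈ 0.16667*I)
X = 359/3 (X = -2/3 + (16 + 3)**2/3 = -2/3 + (1/3)*19**2 = -2/3 + (1/3)*361 = -2/3 + 361/3 = 359/3 ≈ 119.67)
P(B, w) = 1/(359/3 + B*w) (P(B, w) = 1/(B*w + 359/3) = 1/(359/3 + B*w))
1/P(-37*b, 79) = 1/(3/(359 + 3*(-37*I/6)*79)) = 1/(3/(359 - 2923*I/2)) = 1/(3*(4*(359 + 2923*I/2)/9059453)) = 1/(12*(359 + 2923*I/2)/9059453) = 359/3 - 2923*I/6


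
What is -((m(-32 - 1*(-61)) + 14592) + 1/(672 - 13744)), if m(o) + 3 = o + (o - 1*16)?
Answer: -191256431/13072 ≈ -14631.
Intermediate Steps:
m(o) = -19 + 2*o (m(o) = -3 + (o + (o - 1*16)) = -3 + (o + (o - 16)) = -3 + (o + (-16 + o)) = -3 + (-16 + 2*o) = -19 + 2*o)
-((m(-32 - 1*(-61)) + 14592) + 1/(672 - 13744)) = -(((-19 + 2*(-32 - 1*(-61))) + 14592) + 1/(672 - 13744)) = -(((-19 + 2*(-32 + 61)) + 14592) + 1/(-13072)) = -(((-19 + 2*29) + 14592) - 1/13072) = -(((-19 + 58) + 14592) - 1/13072) = -((39 + 14592) - 1/13072) = -(14631 - 1/13072) = -1*191256431/13072 = -191256431/13072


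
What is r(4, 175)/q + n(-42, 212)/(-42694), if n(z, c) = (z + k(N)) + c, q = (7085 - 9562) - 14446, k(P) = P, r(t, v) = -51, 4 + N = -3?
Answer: -193685/240836854 ≈ -0.00080422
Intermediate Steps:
N = -7 (N = -4 - 3 = -7)
q = -16923 (q = -2477 - 14446 = -16923)
n(z, c) = -7 + c + z (n(z, c) = (z - 7) + c = (-7 + z) + c = -7 + c + z)
r(4, 175)/q + n(-42, 212)/(-42694) = -51/(-16923) + (-7 + 212 - 42)/(-42694) = -51*(-1/16923) + 163*(-1/42694) = 17/5641 - 163/42694 = -193685/240836854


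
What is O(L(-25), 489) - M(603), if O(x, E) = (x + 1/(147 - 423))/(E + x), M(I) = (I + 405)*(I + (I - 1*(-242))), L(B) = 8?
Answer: -200214054241/137172 ≈ -1.4596e+6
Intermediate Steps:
M(I) = (242 + 2*I)*(405 + I) (M(I) = (405 + I)*(I + (I + 242)) = (405 + I)*(I + (242 + I)) = (405 + I)*(242 + 2*I) = (242 + 2*I)*(405 + I))
O(x, E) = (-1/276 + x)/(E + x) (O(x, E) = (x + 1/(-276))/(E + x) = (x - 1/276)/(E + x) = (-1/276 + x)/(E + x))
O(L(-25), 489) - M(603) = (-1/276 + 8)/(489 + 8) - (98010 + 2*603² + 1052*603) = (2207/276)/497 - (98010 + 2*363609 + 634356) = (1/497)*(2207/276) - (98010 + 727218 + 634356) = 2207/137172 - 1*1459584 = 2207/137172 - 1459584 = -200214054241/137172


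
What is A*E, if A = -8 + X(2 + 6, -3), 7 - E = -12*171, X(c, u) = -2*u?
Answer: -4118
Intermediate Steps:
E = 2059 (E = 7 - (-12)*171 = 7 - 1*(-2052) = 7 + 2052 = 2059)
A = -2 (A = -8 - 2*(-3) = -8 + 6 = -2)
A*E = -2*2059 = -4118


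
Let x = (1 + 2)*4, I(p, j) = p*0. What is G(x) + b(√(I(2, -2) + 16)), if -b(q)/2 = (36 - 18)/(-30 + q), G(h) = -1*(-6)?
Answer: 96/13 ≈ 7.3846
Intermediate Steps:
I(p, j) = 0
x = 12 (x = 3*4 = 12)
G(h) = 6
b(q) = -36/(-30 + q) (b(q) = -2*(36 - 18)/(-30 + q) = -36/(-30 + q))
G(x) + b(√(I(2, -2) + 16)) = 6 - 36/(-30 + √(0 + 16)) = 6 - 36/(-30 + √16) = 6 - 36/(-30 + 4) = 6 - 36/(-26) = 6 - 36*(-1/26) = 6 + 18/13 = 96/13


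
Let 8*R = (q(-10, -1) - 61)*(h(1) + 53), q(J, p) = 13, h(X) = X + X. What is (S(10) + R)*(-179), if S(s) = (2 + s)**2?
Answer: 33294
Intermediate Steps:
h(X) = 2*X
R = -330 (R = ((13 - 61)*(2*1 + 53))/8 = (-48*(2 + 53))/8 = (-48*55)/8 = (1/8)*(-2640) = -330)
(S(10) + R)*(-179) = ((2 + 10)**2 - 330)*(-179) = (12**2 - 330)*(-179) = (144 - 330)*(-179) = -186*(-179) = 33294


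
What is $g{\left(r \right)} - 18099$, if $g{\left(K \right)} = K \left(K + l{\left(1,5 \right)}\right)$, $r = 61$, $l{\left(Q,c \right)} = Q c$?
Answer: $-14073$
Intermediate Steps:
$g{\left(K \right)} = K \left(5 + K\right)$ ($g{\left(K \right)} = K \left(K + 1 \cdot 5\right) = K \left(K + 5\right) = K \left(5 + K\right)$)
$g{\left(r \right)} - 18099 = 61 \left(5 + 61\right) - 18099 = 61 \cdot 66 - 18099 = 4026 - 18099 = -14073$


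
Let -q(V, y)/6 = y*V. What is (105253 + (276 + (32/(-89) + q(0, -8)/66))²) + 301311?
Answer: 3822212468/7921 ≈ 4.8254e+5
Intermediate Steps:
q(V, y) = -6*V*y (q(V, y) = -6*y*V = -6*V*y)
(105253 + (276 + (32/(-89) + q(0, -8)/66))²) + 301311 = (105253 + (276 + (32/(-89) - 6*0*(-8)/66))²) + 301311 = (105253 + (276 + (32*(-1/89) + 0*(1/66)))²) + 301311 = (105253 + (276 + (-32/89 + 0))²) + 301311 = (105253 + (276 - 32/89)²) + 301311 = (105253 + (24532/89)²) + 301311 = (105253 + 601819024/7921) + 301311 = 1435528037/7921 + 301311 = 3822212468/7921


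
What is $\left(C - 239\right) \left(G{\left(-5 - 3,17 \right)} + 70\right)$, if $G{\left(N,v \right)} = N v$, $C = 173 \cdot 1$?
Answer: $4356$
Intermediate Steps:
$C = 173$
$\left(C - 239\right) \left(G{\left(-5 - 3,17 \right)} + 70\right) = \left(173 - 239\right) \left(\left(-5 - 3\right) 17 + 70\right) = - 66 \left(\left(-5 - 3\right) 17 + 70\right) = - 66 \left(\left(-8\right) 17 + 70\right) = - 66 \left(-136 + 70\right) = \left(-66\right) \left(-66\right) = 4356$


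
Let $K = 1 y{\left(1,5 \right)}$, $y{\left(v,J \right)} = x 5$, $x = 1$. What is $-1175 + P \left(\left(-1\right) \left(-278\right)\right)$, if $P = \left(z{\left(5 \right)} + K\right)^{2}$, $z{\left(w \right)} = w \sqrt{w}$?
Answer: $40525 + 13900 \sqrt{5} \approx 71606.0$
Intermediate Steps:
$y{\left(v,J \right)} = 5$ ($y{\left(v,J \right)} = 1 \cdot 5 = 5$)
$z{\left(w \right)} = w^{\frac{3}{2}}$
$K = 5$ ($K = 1 \cdot 5 = 5$)
$P = \left(5 + 5 \sqrt{5}\right)^{2}$ ($P = \left(5^{\frac{3}{2}} + 5\right)^{2} = \left(5 \sqrt{5} + 5\right)^{2} = \left(5 + 5 \sqrt{5}\right)^{2} \approx 261.8$)
$-1175 + P \left(\left(-1\right) \left(-278\right)\right) = -1175 + \left(150 + 50 \sqrt{5}\right) \left(\left(-1\right) \left(-278\right)\right) = -1175 + \left(150 + 50 \sqrt{5}\right) 278 = -1175 + \left(41700 + 13900 \sqrt{5}\right) = 40525 + 13900 \sqrt{5}$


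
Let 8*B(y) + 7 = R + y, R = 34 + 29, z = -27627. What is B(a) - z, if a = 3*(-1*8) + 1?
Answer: 221049/8 ≈ 27631.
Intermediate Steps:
a = -23 (a = 3*(-8) + 1 = -24 + 1 = -23)
R = 63
B(y) = 7 + y/8 (B(y) = -7/8 + (63 + y)/8 = -7/8 + (63/8 + y/8) = 7 + y/8)
B(a) - z = (7 + (⅛)*(-23)) - 1*(-27627) = (7 - 23/8) + 27627 = 33/8 + 27627 = 221049/8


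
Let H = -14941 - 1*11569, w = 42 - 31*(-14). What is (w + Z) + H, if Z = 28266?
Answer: 2232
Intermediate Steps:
w = 476 (w = 42 + 434 = 476)
H = -26510 (H = -14941 - 11569 = -26510)
(w + Z) + H = (476 + 28266) - 26510 = 28742 - 26510 = 2232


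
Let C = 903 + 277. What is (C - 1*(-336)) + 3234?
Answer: 4750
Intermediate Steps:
C = 1180
(C - 1*(-336)) + 3234 = (1180 - 1*(-336)) + 3234 = (1180 + 336) + 3234 = 1516 + 3234 = 4750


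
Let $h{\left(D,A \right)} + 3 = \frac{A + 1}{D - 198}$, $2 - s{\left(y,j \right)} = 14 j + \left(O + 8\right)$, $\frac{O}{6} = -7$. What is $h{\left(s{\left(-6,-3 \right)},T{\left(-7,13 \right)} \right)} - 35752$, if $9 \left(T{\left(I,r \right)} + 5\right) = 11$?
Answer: $- \frac{7723075}{216} \approx -35755.0$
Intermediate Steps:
$O = -42$ ($O = 6 \left(-7\right) = -42$)
$T{\left(I,r \right)} = - \frac{34}{9}$ ($T{\left(I,r \right)} = -5 + \frac{1}{9} \cdot 11 = -5 + \frac{11}{9} = - \frac{34}{9}$)
$s{\left(y,j \right)} = 36 - 14 j$ ($s{\left(y,j \right)} = 2 - \left(14 j + \left(-42 + 8\right)\right) = 2 - \left(14 j - 34\right) = 2 - \left(-34 + 14 j\right) = 36 - 14 j$)
$h{\left(D,A \right)} = -3 + \frac{1 + A}{-198 + D}$ ($h{\left(D,A \right)} = -3 + \frac{A + 1}{D - 198} = -3 + \frac{1 + A}{-198 + D}$)
$h{\left(s{\left(-6,-3 \right)},T{\left(-7,13 \right)} \right)} - 35752 = \frac{595 - \frac{34}{9} - 3 \left(36 - -42\right)}{-198 + \left(36 - -42\right)} - 35752 = \frac{595 - \frac{34}{9} - 3 \left(36 + 42\right)}{-198 + \left(36 + 42\right)} - 35752 = \frac{595 - \frac{34}{9} - 234}{-198 + 78} - 35752 = \frac{595 - \frac{34}{9} - 234}{-120} - 35752 = \left(- \frac{1}{120}\right) \frac{3215}{9} - 35752 = - \frac{643}{216} - 35752 = - \frac{7723075}{216}$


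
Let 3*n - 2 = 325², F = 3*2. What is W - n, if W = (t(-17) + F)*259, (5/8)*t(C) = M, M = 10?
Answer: -29511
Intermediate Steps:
t(C) = 16 (t(C) = (8/5)*10 = 16)
F = 6
W = 5698 (W = (16 + 6)*259 = 22*259 = 5698)
n = 35209 (n = ⅔ + (⅓)*325² = ⅔ + (⅓)*105625 = ⅔ + 105625/3 = 35209)
W - n = 5698 - 1*35209 = 5698 - 35209 = -29511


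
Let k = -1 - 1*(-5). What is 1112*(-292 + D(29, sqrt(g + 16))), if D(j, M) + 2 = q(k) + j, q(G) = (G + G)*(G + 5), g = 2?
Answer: -214616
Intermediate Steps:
k = 4 (k = -1 + 5 = 4)
q(G) = 2*G*(5 + G) (q(G) = (2*G)*(5 + G) = 2*G*(5 + G))
D(j, M) = 70 + j (D(j, M) = -2 + (2*4*(5 + 4) + j) = -2 + (2*4*9 + j) = -2 + (72 + j) = 70 + j)
1112*(-292 + D(29, sqrt(g + 16))) = 1112*(-292 + (70 + 29)) = 1112*(-292 + 99) = 1112*(-193) = -214616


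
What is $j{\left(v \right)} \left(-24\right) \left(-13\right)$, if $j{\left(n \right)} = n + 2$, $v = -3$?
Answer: $-312$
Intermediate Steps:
$j{\left(n \right)} = 2 + n$
$j{\left(v \right)} \left(-24\right) \left(-13\right) = \left(2 - 3\right) \left(-24\right) \left(-13\right) = \left(-1\right) \left(-24\right) \left(-13\right) = 24 \left(-13\right) = -312$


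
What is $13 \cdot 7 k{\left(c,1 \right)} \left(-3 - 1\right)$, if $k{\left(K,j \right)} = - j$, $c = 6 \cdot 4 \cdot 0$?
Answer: $364$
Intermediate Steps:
$c = 0$ ($c = 24 \cdot 0 = 0$)
$13 \cdot 7 k{\left(c,1 \right)} \left(-3 - 1\right) = 13 \cdot 7 \left(\left(-1\right) 1\right) \left(-3 - 1\right) = 13 \cdot 7 \left(-1\right) \left(-4\right) = 13 \left(\left(-7\right) \left(-4\right)\right) = 13 \cdot 28 = 364$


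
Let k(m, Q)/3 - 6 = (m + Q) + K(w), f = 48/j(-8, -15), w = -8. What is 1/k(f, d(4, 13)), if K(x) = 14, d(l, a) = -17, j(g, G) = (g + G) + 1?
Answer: 11/27 ≈ 0.40741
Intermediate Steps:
j(g, G) = 1 + G + g (j(g, G) = (G + g) + 1 = 1 + G + g)
f = -24/11 (f = 48/(1 - 15 - 8) = 48/(-22) = 48*(-1/22) = -24/11 ≈ -2.1818)
k(m, Q) = 60 + 3*Q + 3*m (k(m, Q) = 18 + 3*((m + Q) + 14) = 18 + 3*((Q + m) + 14) = 18 + 3*(14 + Q + m) = 18 + (42 + 3*Q + 3*m) = 60 + 3*Q + 3*m)
1/k(f, d(4, 13)) = 1/(60 + 3*(-17) + 3*(-24/11)) = 1/(60 - 51 - 72/11) = 1/(27/11) = 11/27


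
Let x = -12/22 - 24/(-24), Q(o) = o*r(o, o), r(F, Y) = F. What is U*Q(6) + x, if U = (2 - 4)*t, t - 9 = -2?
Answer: -5539/11 ≈ -503.55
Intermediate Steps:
t = 7 (t = 9 - 2 = 7)
Q(o) = o**2 (Q(o) = o*o = o**2)
x = 5/11 (x = -12*1/22 - 24*(-1/24) = -6/11 + 1 = 5/11 ≈ 0.45455)
U = -14 (U = (2 - 4)*7 = -2*7 = -14)
U*Q(6) + x = -14*6**2 + 5/11 = -14*36 + 5/11 = -504 + 5/11 = -5539/11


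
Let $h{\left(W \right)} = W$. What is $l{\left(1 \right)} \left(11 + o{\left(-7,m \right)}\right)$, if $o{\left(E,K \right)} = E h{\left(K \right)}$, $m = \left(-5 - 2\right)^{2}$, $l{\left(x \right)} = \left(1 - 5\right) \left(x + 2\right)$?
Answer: $3984$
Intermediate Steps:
$l{\left(x \right)} = -8 - 4 x$ ($l{\left(x \right)} = - 4 \left(2 + x\right) = -8 - 4 x$)
$m = 49$ ($m = \left(-7\right)^{2} = 49$)
$o{\left(E,K \right)} = E K$
$l{\left(1 \right)} \left(11 + o{\left(-7,m \right)}\right) = \left(-8 - 4\right) \left(11 - 343\right) = \left(-12\right) \left(-332\right) = 3984$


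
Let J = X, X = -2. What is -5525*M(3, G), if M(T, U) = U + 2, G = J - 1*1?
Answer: 5525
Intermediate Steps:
J = -2
G = -3 (G = -2 - 1*1 = -2 - 1 = -3)
M(T, U) = 2 + U
-5525*M(3, G) = -5525*(2 - 3) = -5525*(-1) = 5525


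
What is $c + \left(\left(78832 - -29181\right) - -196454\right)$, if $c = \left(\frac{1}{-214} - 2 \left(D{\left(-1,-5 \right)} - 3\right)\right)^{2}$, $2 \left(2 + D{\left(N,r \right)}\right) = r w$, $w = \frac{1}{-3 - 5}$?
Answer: $\frac{223158268153}{732736} \approx 3.0456 \cdot 10^{5}$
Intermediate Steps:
$w = - \frac{1}{8}$ ($w = \frac{1}{-8} = - \frac{1}{8} \approx -0.125$)
$D{\left(N,r \right)} = -2 - \frac{r}{16}$ ($D{\left(N,r \right)} = -2 + \frac{r \left(- \frac{1}{8}\right)}{2} = -2 + \frac{\left(- \frac{1}{8}\right) r}{2} = -2 - \frac{r}{16}$)
$c = \frac{64336441}{732736}$ ($c = \left(\frac{1}{-214} - 2 \left(\left(-2 - - \frac{5}{16}\right) - 3\right)\right)^{2} = \left(- \frac{1}{214} - 2 \left(\left(-2 + \frac{5}{16}\right) - 3\right)\right)^{2} = \left(- \frac{1}{214} - 2 \left(- \frac{27}{16} - 3\right)\right)^{2} = \left(- \frac{1}{214} - - \frac{75}{8}\right)^{2} = \left(- \frac{1}{214} + \frac{75}{8}\right)^{2} = \left(\frac{8021}{856}\right)^{2} = \frac{64336441}{732736} \approx 87.803$)
$c + \left(\left(78832 - -29181\right) - -196454\right) = \frac{64336441}{732736} + \left(\left(78832 - -29181\right) - -196454\right) = \frac{64336441}{732736} + \left(\left(78832 + 29181\right) + 196454\right) = \frac{64336441}{732736} + \left(108013 + 196454\right) = \frac{64336441}{732736} + 304467 = \frac{223158268153}{732736}$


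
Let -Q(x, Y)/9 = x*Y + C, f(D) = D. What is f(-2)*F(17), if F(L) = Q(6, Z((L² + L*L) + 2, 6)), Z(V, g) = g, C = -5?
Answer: 558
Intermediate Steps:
Q(x, Y) = 45 - 9*Y*x (Q(x, Y) = -9*(x*Y - 5) = -9*(Y*x - 5) = -9*(-5 + Y*x) = 45 - 9*Y*x)
F(L) = -279 (F(L) = 45 - 9*6*6 = 45 - 324 = -279)
f(-2)*F(17) = -2*(-279) = 558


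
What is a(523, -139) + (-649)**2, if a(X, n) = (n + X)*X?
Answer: 622033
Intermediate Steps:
a(X, n) = X*(X + n) (a(X, n) = (X + n)*X = X*(X + n))
a(523, -139) + (-649)**2 = 523*(523 - 139) + (-649)**2 = 523*384 + 421201 = 200832 + 421201 = 622033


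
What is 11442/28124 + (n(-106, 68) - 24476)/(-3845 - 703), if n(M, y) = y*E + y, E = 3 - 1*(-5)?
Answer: 90398669/15988494 ≈ 5.6540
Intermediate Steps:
E = 8 (E = 3 + 5 = 8)
n(M, y) = 9*y (n(M, y) = y*8 + y = 8*y + y = 9*y)
11442/28124 + (n(-106, 68) - 24476)/(-3845 - 703) = 11442/28124 + (9*68 - 24476)/(-3845 - 703) = 11442*(1/28124) + (612 - 24476)/(-4548) = 5721/14062 - 23864*(-1/4548) = 5721/14062 + 5966/1137 = 90398669/15988494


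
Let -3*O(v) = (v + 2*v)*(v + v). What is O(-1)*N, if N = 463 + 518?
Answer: -1962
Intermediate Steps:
N = 981
O(v) = -2*v² (O(v) = -(v + 2*v)*(v + v)/3 = -3*v*2*v/3 = -2*v²)
O(-1)*N = -2*(-1)²*981 = -2*1*981 = -2*981 = -1962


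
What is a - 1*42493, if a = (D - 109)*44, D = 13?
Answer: -46717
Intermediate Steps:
a = -4224 (a = (13 - 109)*44 = -96*44 = -4224)
a - 1*42493 = -4224 - 1*42493 = -4224 - 42493 = -46717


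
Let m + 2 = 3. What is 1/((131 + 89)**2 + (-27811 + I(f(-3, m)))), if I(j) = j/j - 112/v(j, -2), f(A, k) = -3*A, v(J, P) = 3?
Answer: 3/61658 ≈ 4.8655e-5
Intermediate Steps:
m = 1 (m = -2 + 3 = 1)
I(j) = -109/3 (I(j) = j/j - 112/3 = 1 - 112*1/3 = 1 - 112/3 = -109/3)
1/((131 + 89)**2 + (-27811 + I(f(-3, m)))) = 1/((131 + 89)**2 + (-27811 - 109/3)) = 1/(220**2 - 83542/3) = 1/(48400 - 83542/3) = 1/(61658/3) = 3/61658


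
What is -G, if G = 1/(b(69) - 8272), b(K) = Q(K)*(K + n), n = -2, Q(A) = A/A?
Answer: 1/8205 ≈ 0.00012188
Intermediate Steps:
Q(A) = 1
b(K) = -2 + K (b(K) = 1*(K - 2) = 1*(-2 + K) = -2 + K)
G = -1/8205 (G = 1/((-2 + 69) - 8272) = 1/(67 - 8272) = 1/(-8205) = -1/8205 ≈ -0.00012188)
-G = -1*(-1/8205) = 1/8205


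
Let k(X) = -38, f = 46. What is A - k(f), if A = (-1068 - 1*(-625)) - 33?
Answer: -438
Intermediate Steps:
A = -476 (A = (-1068 + 625) - 33 = -443 - 33 = -476)
A - k(f) = -476 - 1*(-38) = -476 + 38 = -438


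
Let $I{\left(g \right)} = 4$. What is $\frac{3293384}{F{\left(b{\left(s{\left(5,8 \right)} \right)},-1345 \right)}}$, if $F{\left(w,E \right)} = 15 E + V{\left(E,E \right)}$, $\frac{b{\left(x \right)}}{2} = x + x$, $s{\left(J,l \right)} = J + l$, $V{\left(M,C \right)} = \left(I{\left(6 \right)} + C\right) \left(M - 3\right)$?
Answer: $\frac{3293384}{1787493} \approx 1.8425$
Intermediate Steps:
$V{\left(M,C \right)} = \left(-3 + M\right) \left(4 + C\right)$ ($V{\left(M,C \right)} = \left(4 + C\right) \left(M - 3\right) = \left(4 + C\right) \left(-3 + M\right) = \left(-3 + M\right) \left(4 + C\right)$)
$b{\left(x \right)} = 4 x$ ($b{\left(x \right)} = 2 \left(x + x\right) = 2 \cdot 2 x = 4 x$)
$F{\left(w,E \right)} = -12 + E^{2} + 16 E$ ($F{\left(w,E \right)} = 15 E + \left(-12 - 3 E + 4 E + E E\right) = 15 E + \left(-12 - 3 E + 4 E + E^{2}\right) = 15 E + \left(-12 + E + E^{2}\right) = -12 + E^{2} + 16 E$)
$\frac{3293384}{F{\left(b{\left(s{\left(5,8 \right)} \right)},-1345 \right)}} = \frac{3293384}{-12 + \left(-1345\right)^{2} + 16 \left(-1345\right)} = \frac{3293384}{-12 + 1809025 - 21520} = \frac{3293384}{1787493}$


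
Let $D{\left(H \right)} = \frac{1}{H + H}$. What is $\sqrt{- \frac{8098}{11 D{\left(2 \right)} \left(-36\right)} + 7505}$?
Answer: $\frac{\sqrt{8262023}}{33} \approx 87.102$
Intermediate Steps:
$D{\left(H \right)} = \frac{1}{2 H}$
$\sqrt{- \frac{8098}{11 D{\left(2 \right)} \left(-36\right)} + 7505} = \sqrt{- \frac{8098}{11 \frac{1}{2 \cdot 2} \left(-36\right)} + 7505} = \sqrt{- \frac{8098}{11 \cdot \frac{1}{2} \cdot \frac{1}{2} \left(-36\right)} + 7505} = \sqrt{- \frac{8098}{11 \cdot \frac{1}{4} \left(-36\right)} + 7505} = \sqrt{- \frac{8098}{\frac{11}{4} \left(-36\right)} + 7505} = \sqrt{- \frac{8098}{-99} + 7505} = \sqrt{\left(-8098\right) \left(- \frac{1}{99}\right) + 7505} = \sqrt{\frac{8098}{99} + 7505} = \sqrt{\frac{751093}{99}} = \frac{\sqrt{8262023}}{33}$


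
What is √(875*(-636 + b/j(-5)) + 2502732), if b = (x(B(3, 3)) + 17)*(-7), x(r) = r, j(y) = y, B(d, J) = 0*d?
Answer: √1967057 ≈ 1402.5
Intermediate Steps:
B(d, J) = 0
b = -119 (b = (0 + 17)*(-7) = 17*(-7) = -119)
√(875*(-636 + b/j(-5)) + 2502732) = √(875*(-636 - 119/(-5)) + 2502732) = √(875*(-636 - 119*(-⅕)) + 2502732) = √(875*(-636 + 119/5) + 2502732) = √(875*(-3061/5) + 2502732) = √(-535675 + 2502732) = √1967057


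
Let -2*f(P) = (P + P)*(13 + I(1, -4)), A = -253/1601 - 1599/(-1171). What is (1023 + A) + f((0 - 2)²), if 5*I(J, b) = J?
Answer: 9105832801/9373855 ≈ 971.41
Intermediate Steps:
A = 2263736/1874771 (A = -253*1/1601 - 1599*(-1/1171) = -253/1601 + 1599/1171 = 2263736/1874771 ≈ 1.2075)
I(J, b) = J/5
f(P) = -66*P/5 (f(P) = -(P + P)*(13 + (⅕)*1)/2 = -2*P*(13 + ⅕)/2 = -2*P*66/(2*5) = -66*P/5)
(1023 + A) + f((0 - 2)²) = (1023 + 2263736/1874771) - 66*(0 - 2)²/5 = 1920154469/1874771 - 66/5*(-2)² = 1920154469/1874771 - 66/5*4 = 1920154469/1874771 - 264/5 = 9105832801/9373855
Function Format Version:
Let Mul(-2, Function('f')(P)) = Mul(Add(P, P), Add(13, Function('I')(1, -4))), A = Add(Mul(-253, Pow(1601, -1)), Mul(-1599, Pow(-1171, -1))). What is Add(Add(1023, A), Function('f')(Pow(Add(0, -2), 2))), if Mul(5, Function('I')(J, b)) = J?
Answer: Rational(9105832801, 9373855) ≈ 971.41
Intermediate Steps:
A = Rational(2263736, 1874771) (A = Add(Mul(-253, Rational(1, 1601)), Mul(-1599, Rational(-1, 1171))) = Add(Rational(-253, 1601), Rational(1599, 1171)) = Rational(2263736, 1874771) ≈ 1.2075)
Function('I')(J, b) = Mul(Rational(1, 5), J)
Function('f')(P) = Mul(Rational(-66, 5), P) (Function('f')(P) = Mul(Rational(-1, 2), Mul(Add(P, P), Add(13, Mul(Rational(1, 5), 1)))) = Mul(Rational(-1, 2), Mul(Mul(2, P), Add(13, Rational(1, 5)))) = Mul(Rational(-1, 2), Mul(Mul(2, P), Rational(66, 5))) = Mul(Rational(-1, 2), Mul(Rational(132, 5), P)) = Mul(Rational(-66, 5), P))
Add(Add(1023, A), Function('f')(Pow(Add(0, -2), 2))) = Add(Add(1023, Rational(2263736, 1874771)), Mul(Rational(-66, 5), Pow(Add(0, -2), 2))) = Add(Rational(1920154469, 1874771), Mul(Rational(-66, 5), Pow(-2, 2))) = Add(Rational(1920154469, 1874771), Mul(Rational(-66, 5), 4)) = Add(Rational(1920154469, 1874771), Rational(-264, 5)) = Rational(9105832801, 9373855)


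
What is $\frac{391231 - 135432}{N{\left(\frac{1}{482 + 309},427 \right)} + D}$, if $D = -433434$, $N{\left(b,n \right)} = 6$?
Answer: $- \frac{255799}{433428} \approx -0.59018$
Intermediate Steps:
$\frac{391231 - 135432}{N{\left(\frac{1}{482 + 309},427 \right)} + D} = \frac{391231 - 135432}{6 - 433434} = \frac{255799}{-433428} = 255799 \left(- \frac{1}{433428}\right) = - \frac{255799}{433428}$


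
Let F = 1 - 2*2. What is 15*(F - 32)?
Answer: -525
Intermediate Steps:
F = -3 (F = 1 - 4 = -3)
15*(F - 32) = 15*(-3 - 32) = 15*(-35) = -525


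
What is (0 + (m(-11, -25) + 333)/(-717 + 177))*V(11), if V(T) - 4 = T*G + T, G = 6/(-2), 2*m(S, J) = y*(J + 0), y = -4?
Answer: 383/30 ≈ 12.767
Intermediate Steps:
m(S, J) = -2*J (m(S, J) = (-4*(J + 0))/2 = (-4*J)/2 = -2*J)
G = -3 (G = 6*(-½) = -3)
V(T) = 4 - 2*T (V(T) = 4 + (T*(-3) + T) = 4 + (-3*T + T) = 4 - 2*T)
(0 + (m(-11, -25) + 333)/(-717 + 177))*V(11) = (0 + (-2*(-25) + 333)/(-717 + 177))*(4 - 2*11) = (0 + (50 + 333)/(-540))*(4 - 22) = (0 + 383*(-1/540))*(-18) = (0 - 383/540)*(-18) = -383/540*(-18) = 383/30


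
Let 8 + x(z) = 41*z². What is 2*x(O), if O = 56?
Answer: 257136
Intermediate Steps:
x(z) = -8 + 41*z²
2*x(O) = 2*(-8 + 41*56²) = 2*(-8 + 41*3136) = 2*(-8 + 128576) = 2*128568 = 257136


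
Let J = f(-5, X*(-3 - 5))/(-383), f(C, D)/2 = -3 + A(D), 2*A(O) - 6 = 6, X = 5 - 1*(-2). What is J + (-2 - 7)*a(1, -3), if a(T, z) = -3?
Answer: 10335/383 ≈ 26.984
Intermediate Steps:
X = 7 (X = 5 + 2 = 7)
A(O) = 6 (A(O) = 3 + (1/2)*6 = 3 + 3 = 6)
f(C, D) = 6 (f(C, D) = 2*(-3 + 6) = 2*3 = 6)
J = -6/383 (J = 6/(-383) = 6*(-1/383) = -6/383 ≈ -0.015666)
J + (-2 - 7)*a(1, -3) = -6/383 + (-2 - 7)*(-3) = -6/383 - 9*(-3) = -6/383 + 27 = 10335/383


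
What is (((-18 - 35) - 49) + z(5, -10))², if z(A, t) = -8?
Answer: 12100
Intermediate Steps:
(((-18 - 35) - 49) + z(5, -10))² = (((-18 - 35) - 49) - 8)² = ((-53 - 49) - 8)² = (-102 - 8)² = (-110)² = 12100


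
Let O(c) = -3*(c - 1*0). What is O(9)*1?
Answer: -27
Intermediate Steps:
O(c) = -3*c (O(c) = -3*(c + 0) = -3*c)
O(9)*1 = -3*9*1 = -27*1 = -27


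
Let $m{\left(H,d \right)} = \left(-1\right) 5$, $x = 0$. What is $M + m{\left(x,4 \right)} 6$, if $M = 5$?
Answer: $-25$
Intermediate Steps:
$m{\left(H,d \right)} = -5$
$M + m{\left(x,4 \right)} 6 = 5 - 30 = -25$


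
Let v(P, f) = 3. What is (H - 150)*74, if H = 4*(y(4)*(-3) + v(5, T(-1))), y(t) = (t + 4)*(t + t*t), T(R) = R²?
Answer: -152292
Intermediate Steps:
y(t) = (4 + t)*(t + t²)
H = -1908 (H = 4*((4*(4 + 4² + 5*4))*(-3) + 3) = 4*((4*(4 + 16 + 20))*(-3) + 3) = 4*((4*40)*(-3) + 3) = 4*(160*(-3) + 3) = 4*(-480 + 3) = 4*(-477) = -1908)
(H - 150)*74 = (-1908 - 150)*74 = -2058*74 = -152292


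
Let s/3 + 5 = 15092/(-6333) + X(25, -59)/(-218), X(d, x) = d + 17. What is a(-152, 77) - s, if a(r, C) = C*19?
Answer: 341864343/230099 ≈ 1485.7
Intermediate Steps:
a(r, C) = 19*C
X(d, x) = 17 + d
s = -5229506/230099 (s = -15 + 3*(15092/(-6333) + (17 + 25)/(-218)) = -15 + 3*(15092*(-1/6333) + 42*(-1/218)) = -15 + 3*(-15092/6333 - 21/109) = -15 + 3*(-1778021/690297) = -15 - 1778021/230099 = -5229506/230099 ≈ -22.727)
a(-152, 77) - s = 19*77 - 1*(-5229506/230099) = 1463 + 5229506/230099 = 341864343/230099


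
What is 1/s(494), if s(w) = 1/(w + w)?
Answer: 988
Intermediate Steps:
s(w) = 1/(2*w)
1/s(494) = 1/((1/2)/494) = 1/((1/2)*(1/494)) = 1/(1/988) = 988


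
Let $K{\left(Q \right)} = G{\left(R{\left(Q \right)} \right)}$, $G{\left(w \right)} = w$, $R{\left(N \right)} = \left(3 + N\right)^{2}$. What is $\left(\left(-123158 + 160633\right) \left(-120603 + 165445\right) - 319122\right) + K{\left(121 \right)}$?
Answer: $1680150204$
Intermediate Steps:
$K{\left(Q \right)} = \left(3 + Q\right)^{2}$
$\left(\left(-123158 + 160633\right) \left(-120603 + 165445\right) - 319122\right) + K{\left(121 \right)} = \left(\left(-123158 + 160633\right) \left(-120603 + 165445\right) - 319122\right) + \left(3 + 121\right)^{2} = \left(37475 \cdot 44842 - 319122\right) + 124^{2} = \left(1680453950 - 319122\right) + 15376 = 1680134828 + 15376 = 1680150204$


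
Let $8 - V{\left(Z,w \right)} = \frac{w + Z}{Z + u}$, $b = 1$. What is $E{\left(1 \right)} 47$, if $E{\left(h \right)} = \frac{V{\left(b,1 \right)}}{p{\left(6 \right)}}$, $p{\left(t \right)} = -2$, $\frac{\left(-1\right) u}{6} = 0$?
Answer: $-141$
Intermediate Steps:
$u = 0$ ($u = \left(-6\right) 0 = 0$)
$V{\left(Z,w \right)} = 8 - \frac{Z + w}{Z}$ ($V{\left(Z,w \right)} = 8 - \frac{w + Z}{Z + 0} = 8 - \frac{Z + w}{Z}$)
$E{\left(h \right)} = -3$ ($E{\left(h \right)} = \frac{7 - 1 \cdot 1^{-1}}{-2} = \left(7 - 1 \cdot 1\right) \left(- \frac{1}{2}\right) = \left(7 - 1\right) \left(- \frac{1}{2}\right) = 6 \left(- \frac{1}{2}\right) = -3$)
$E{\left(1 \right)} 47 = \left(-3\right) 47 = -141$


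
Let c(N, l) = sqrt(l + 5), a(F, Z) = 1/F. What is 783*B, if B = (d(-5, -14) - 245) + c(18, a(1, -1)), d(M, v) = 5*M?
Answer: -211410 + 783*sqrt(6) ≈ -2.0949e+5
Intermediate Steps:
c(N, l) = sqrt(5 + l)
B = -270 + sqrt(6) (B = (5*(-5) - 245) + sqrt(5 + 1/1) = (-25 - 245) + sqrt(5 + 1) = -270 + sqrt(6) ≈ -267.55)
783*B = 783*(-270 + sqrt(6)) = -211410 + 783*sqrt(6)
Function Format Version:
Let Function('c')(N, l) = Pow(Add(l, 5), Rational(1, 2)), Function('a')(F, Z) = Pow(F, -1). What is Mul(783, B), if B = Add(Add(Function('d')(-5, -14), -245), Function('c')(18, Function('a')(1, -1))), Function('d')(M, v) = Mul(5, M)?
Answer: Add(-211410, Mul(783, Pow(6, Rational(1, 2)))) ≈ -2.0949e+5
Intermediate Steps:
Function('c')(N, l) = Pow(Add(5, l), Rational(1, 2))
B = Add(-270, Pow(6, Rational(1, 2))) (B = Add(Add(Mul(5, -5), -245), Pow(Add(5, Pow(1, -1)), Rational(1, 2))) = Add(Add(-25, -245), Pow(Add(5, 1), Rational(1, 2))) = Add(-270, Pow(6, Rational(1, 2))) ≈ -267.55)
Mul(783, B) = Mul(783, Add(-270, Pow(6, Rational(1, 2)))) = Add(-211410, Mul(783, Pow(6, Rational(1, 2))))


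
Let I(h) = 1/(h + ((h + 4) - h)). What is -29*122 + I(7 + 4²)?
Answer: -95525/27 ≈ -3538.0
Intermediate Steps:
I(h) = 1/(4 + h) (I(h) = 1/(h + ((4 + h) - h)) = 1/(h + 4) = 1/(4 + h))
-29*122 + I(7 + 4²) = -29*122 + 1/(4 + (7 + 4²)) = -3538 + 1/(4 + (7 + 16)) = -3538 + 1/(4 + 23) = -3538 + 1/27 = -95525/27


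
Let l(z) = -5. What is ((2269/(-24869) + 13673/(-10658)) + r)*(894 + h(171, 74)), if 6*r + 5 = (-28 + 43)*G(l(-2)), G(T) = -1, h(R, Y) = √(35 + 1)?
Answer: -561478280550/132526901 ≈ -4236.7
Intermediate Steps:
h(R, Y) = 6 (h(R, Y) = √36 = 6)
r = -10/3 (r = -⅚ + ((-28 + 43)*(-1))/6 = -⅚ + (15*(-1))/6 = -⅚ + (⅙)*(-15) = -⅚ - 5/2 = -10/3 ≈ -3.3333)
((2269/(-24869) + 13673/(-10658)) + r)*(894 + h(171, 74)) = ((2269/(-24869) + 13673/(-10658)) - 10/3)*(894 + 6) = ((2269*(-1/24869) + 13673*(-1/10658)) - 10/3)*900 = ((-2269/24869 - 13673/10658) - 10/3)*900 = (-364216839/265053802 - 10/3)*900 = -3743188537/795161406*900 = -561478280550/132526901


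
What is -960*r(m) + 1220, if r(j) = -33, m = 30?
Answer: 32900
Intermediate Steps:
-960*r(m) + 1220 = -960*(-33) + 1220 = 31680 + 1220 = 32900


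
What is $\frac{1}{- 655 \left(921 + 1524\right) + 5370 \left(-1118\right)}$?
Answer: $- \frac{1}{7605135} \approx -1.3149 \cdot 10^{-7}$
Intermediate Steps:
$\frac{1}{- 655 \left(921 + 1524\right) + 5370 \left(-1118\right)} = \frac{1}{\left(-655\right) 2445 - 6003660} = \frac{1}{-1601475 - 6003660} = \frac{1}{-7605135} = - \frac{1}{7605135}$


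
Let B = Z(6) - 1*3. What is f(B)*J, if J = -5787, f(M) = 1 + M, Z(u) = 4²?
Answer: -81018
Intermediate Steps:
Z(u) = 16
B = 13 (B = 16 - 1*3 = 16 - 3 = 13)
f(B)*J = (1 + 13)*(-5787) = 14*(-5787) = -81018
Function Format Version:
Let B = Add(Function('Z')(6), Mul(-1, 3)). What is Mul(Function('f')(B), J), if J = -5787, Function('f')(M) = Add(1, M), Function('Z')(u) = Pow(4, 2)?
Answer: -81018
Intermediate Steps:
Function('Z')(u) = 16
B = 13 (B = Add(16, Mul(-1, 3)) = Add(16, -3) = 13)
Mul(Function('f')(B), J) = Mul(Add(1, 13), -5787) = Mul(14, -5787) = -81018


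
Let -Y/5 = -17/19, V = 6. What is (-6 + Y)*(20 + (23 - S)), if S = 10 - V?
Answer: -1131/19 ≈ -59.526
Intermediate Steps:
Y = 85/19 (Y = -(-85)/19 = -5*(-17/19) = 85/19 ≈ 4.4737)
S = 4 (S = 10 - 1*6 = 10 - 6 = 4)
(-6 + Y)*(20 + (23 - S)) = (-6 + 85/19)*(20 + (23 - 1*4)) = -29*(20 + (23 - 4))/19 = -29*(20 + 19)/19 = -29/19*39 = -1131/19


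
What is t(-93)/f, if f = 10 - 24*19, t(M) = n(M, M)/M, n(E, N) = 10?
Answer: 5/20739 ≈ 0.00024109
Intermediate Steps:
t(M) = 10/M
f = -446 (f = 10 - 456 = -446)
t(-93)/f = (10/(-93))/(-446) = (10*(-1/93))*(-1/446) = -10/93*(-1/446) = 5/20739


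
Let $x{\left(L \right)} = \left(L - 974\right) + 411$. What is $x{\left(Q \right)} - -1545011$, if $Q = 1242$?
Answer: $1545690$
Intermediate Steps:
$x{\left(L \right)} = -563 + L$ ($x{\left(L \right)} = \left(-974 + L\right) + 411 = -563 + L$)
$x{\left(Q \right)} - -1545011 = \left(-563 + 1242\right) - -1545011 = 679 + 1545011 = 1545690$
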